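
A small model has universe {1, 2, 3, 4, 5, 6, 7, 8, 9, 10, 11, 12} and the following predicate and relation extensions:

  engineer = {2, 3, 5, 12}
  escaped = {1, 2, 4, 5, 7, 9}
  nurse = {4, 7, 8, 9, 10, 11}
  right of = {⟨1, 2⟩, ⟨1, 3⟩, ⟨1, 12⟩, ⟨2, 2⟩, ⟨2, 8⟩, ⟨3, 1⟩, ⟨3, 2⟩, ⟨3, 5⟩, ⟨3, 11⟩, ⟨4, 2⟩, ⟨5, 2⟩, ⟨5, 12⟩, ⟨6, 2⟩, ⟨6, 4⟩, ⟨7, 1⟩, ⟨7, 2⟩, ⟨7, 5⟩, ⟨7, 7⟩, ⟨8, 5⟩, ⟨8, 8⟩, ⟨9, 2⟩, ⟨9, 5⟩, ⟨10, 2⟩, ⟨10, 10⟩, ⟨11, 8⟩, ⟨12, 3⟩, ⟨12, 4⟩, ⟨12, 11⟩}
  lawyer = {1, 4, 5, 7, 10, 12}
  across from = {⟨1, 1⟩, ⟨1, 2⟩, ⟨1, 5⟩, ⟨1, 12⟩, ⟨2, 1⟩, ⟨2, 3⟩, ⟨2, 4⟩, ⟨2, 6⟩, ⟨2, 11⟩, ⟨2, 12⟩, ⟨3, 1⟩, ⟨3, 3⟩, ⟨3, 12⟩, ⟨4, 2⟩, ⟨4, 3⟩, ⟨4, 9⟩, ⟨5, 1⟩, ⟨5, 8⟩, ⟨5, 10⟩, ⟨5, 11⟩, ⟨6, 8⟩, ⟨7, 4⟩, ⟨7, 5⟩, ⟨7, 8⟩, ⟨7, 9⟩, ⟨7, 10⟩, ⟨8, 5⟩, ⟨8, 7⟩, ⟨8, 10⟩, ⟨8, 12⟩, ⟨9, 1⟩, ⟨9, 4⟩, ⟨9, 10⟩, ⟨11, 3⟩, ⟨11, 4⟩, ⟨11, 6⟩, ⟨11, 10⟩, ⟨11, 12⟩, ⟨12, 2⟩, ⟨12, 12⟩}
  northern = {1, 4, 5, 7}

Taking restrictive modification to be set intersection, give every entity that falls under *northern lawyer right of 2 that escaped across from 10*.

⟦right of 2⟧ = {x : ⟨x, 2⟩ ∈ ⟦right of⟧} = {1, 2, 3, 4, 5, 6, 7, 9, 10}
⟦that escaped⟧ = ⟦escaped⟧ = {1, 2, 4, 5, 7, 9}
⟦across from 10⟧ = {x : ⟨x, 10⟩ ∈ ⟦across from⟧} = {5, 7, 8, 9, 11}
⟦lawyer⟧ = {1, 4, 5, 7, 10, 12}
… ∩ ⟦right of 2⟧ = {1, 4, 5, 7, 10, 12} ∩ {1, 2, 3, 4, 5, 6, 7, 9, 10} = {1, 4, 5, 7, 10}
… ∩ ⟦that escaped⟧ = {1, 4, 5, 7, 10} ∩ {1, 2, 4, 5, 7, 9} = {1, 4, 5, 7}
… ∩ ⟦across from 10⟧ = {1, 4, 5, 7} ∩ {5, 7, 8, 9, 11} = {5, 7}
… ∩ ⟦northern⟧ = {5, 7} ∩ {1, 4, 5, 7} = {5, 7}
So ⟦northern lawyer right of 2 that escaped across from 10⟧ = {5, 7}.

{5, 7}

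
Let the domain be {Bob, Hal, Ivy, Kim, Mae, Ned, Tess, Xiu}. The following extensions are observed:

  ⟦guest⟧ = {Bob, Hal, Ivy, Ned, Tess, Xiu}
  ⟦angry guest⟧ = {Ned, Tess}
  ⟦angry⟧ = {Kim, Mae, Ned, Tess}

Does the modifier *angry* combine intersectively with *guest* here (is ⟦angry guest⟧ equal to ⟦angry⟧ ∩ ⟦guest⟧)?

⟦angry⟧ ∩ ⟦guest⟧ = {Kim, Mae, Ned, Tess} ∩ {Bob, Hal, Ivy, Ned, Tess, Xiu} = {Ned, Tess}
Observed ⟦angry guest⟧ = {Ned, Tess}.
These coincide, so the modifier is intersective here.

yes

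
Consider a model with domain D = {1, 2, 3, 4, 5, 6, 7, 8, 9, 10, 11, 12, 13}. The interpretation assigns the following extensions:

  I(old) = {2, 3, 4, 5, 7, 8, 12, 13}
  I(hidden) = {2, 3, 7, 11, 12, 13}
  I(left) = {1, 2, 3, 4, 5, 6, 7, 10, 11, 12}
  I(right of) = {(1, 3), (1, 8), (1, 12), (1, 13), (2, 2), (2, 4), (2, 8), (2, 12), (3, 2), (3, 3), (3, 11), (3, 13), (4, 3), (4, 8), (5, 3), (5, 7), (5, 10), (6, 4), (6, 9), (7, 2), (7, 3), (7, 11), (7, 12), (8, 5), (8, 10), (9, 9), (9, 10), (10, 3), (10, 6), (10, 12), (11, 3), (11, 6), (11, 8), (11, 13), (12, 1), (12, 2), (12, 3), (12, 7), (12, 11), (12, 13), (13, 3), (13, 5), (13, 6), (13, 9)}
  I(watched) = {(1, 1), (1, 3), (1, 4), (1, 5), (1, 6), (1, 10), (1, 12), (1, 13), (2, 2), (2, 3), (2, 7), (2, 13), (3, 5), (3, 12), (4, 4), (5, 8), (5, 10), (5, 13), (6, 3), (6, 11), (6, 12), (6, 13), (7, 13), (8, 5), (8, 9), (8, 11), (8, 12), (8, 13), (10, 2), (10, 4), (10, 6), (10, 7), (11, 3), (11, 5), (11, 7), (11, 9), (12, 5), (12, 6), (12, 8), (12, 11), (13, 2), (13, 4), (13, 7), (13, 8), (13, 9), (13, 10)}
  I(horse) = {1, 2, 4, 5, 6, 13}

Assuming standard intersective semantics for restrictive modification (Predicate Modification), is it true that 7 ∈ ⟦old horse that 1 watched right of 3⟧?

no

⟦that 1 watched⟧ = {x : ⟨1, x⟩ ∈ ⟦watched⟧} = {1, 3, 4, 5, 6, 10, 12, 13}
⟦right of 3⟧ = {x : ⟨x, 3⟩ ∈ ⟦right of⟧} = {1, 3, 4, 5, 7, 10, 11, 12, 13}
⟦horse⟧ = {1, 2, 4, 5, 6, 13}
… ∩ ⟦that 1 watched⟧ = {1, 2, 4, 5, 6, 13} ∩ {1, 3, 4, 5, 6, 10, 12, 13} = {1, 4, 5, 6, 13}
… ∩ ⟦right of 3⟧ = {1, 4, 5, 6, 13} ∩ {1, 3, 4, 5, 7, 10, 11, 12, 13} = {1, 4, 5, 13}
… ∩ ⟦old⟧ = {1, 4, 5, 13} ∩ {2, 3, 4, 5, 7, 8, 12, 13} = {4, 5, 13}
⟦old horse that 1 watched right of 3⟧ = {4, 5, 13}; 7 ∉ this set.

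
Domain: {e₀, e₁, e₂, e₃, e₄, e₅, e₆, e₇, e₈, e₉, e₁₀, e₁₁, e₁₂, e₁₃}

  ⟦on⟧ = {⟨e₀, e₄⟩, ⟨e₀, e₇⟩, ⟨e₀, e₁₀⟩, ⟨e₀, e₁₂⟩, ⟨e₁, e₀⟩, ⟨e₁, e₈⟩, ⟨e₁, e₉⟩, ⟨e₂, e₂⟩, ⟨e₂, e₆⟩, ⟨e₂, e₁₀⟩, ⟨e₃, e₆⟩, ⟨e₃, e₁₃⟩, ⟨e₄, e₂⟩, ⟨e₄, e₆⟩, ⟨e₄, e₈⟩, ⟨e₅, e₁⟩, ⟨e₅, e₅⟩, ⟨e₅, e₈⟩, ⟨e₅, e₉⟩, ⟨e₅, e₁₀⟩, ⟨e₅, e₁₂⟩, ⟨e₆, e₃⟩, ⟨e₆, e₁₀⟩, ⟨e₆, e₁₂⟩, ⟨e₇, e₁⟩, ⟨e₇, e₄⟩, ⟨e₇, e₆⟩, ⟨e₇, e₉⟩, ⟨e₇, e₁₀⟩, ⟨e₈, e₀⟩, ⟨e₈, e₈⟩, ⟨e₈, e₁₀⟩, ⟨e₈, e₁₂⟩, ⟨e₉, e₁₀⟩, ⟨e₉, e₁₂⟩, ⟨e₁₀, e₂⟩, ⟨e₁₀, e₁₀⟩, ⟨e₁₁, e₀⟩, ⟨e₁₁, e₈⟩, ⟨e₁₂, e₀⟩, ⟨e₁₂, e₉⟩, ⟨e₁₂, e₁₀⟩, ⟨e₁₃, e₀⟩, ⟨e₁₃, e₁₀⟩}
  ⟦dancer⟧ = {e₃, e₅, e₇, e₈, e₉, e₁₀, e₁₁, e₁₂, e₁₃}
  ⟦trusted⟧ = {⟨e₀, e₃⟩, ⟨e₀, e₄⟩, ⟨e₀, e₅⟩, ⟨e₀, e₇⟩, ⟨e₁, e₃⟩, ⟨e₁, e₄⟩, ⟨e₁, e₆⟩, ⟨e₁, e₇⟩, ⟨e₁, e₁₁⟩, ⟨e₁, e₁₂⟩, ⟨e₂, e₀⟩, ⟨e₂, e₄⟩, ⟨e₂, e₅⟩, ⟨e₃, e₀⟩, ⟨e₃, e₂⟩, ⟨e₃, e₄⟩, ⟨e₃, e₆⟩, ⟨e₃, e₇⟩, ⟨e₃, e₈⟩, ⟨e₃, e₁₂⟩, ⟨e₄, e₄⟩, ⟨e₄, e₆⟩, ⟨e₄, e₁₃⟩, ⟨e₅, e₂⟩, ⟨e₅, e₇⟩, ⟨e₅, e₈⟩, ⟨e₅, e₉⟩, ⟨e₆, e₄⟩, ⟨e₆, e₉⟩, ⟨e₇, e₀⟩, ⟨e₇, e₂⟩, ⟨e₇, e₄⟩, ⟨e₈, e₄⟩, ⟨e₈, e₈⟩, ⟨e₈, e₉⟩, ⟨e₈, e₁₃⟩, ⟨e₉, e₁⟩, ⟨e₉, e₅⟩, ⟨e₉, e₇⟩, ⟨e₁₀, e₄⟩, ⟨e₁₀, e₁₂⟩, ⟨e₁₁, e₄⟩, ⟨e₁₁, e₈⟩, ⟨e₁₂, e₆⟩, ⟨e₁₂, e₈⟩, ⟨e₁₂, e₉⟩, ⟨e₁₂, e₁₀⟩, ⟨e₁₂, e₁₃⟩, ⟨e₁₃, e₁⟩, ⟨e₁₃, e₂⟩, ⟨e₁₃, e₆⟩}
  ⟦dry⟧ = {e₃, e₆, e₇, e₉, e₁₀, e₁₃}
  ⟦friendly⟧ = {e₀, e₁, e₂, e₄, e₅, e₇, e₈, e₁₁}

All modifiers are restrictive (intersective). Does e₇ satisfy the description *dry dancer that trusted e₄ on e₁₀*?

yes

⟦that trusted e₄⟧ = {x : ⟨x, e₄⟩ ∈ ⟦trusted⟧} = {e₀, e₁, e₂, e₃, e₄, e₆, e₇, e₈, e₁₀, e₁₁}
⟦on e₁₀⟧ = {x : ⟨x, e₁₀⟩ ∈ ⟦on⟧} = {e₀, e₂, e₅, e₆, e₇, e₈, e₉, e₁₀, e₁₂, e₁₃}
⟦dancer⟧ = {e₃, e₅, e₇, e₈, e₉, e₁₀, e₁₁, e₁₂, e₁₃}
… ∩ ⟦that trusted e₄⟧ = {e₃, e₅, e₇, e₈, e₉, e₁₀, e₁₁, e₁₂, e₁₃} ∩ {e₀, e₁, e₂, e₃, e₄, e₆, e₇, e₈, e₁₀, e₁₁} = {e₃, e₇, e₈, e₁₀, e₁₁}
… ∩ ⟦on e₁₀⟧ = {e₃, e₇, e₈, e₁₀, e₁₁} ∩ {e₀, e₂, e₅, e₆, e₇, e₈, e₉, e₁₀, e₁₂, e₁₃} = {e₇, e₈, e₁₀}
… ∩ ⟦dry⟧ = {e₇, e₈, e₁₀} ∩ {e₃, e₆, e₇, e₉, e₁₀, e₁₃} = {e₇, e₁₀}
⟦dry dancer that trusted e₄ on e₁₀⟧ = {e₇, e₁₀}; e₇ ∈ this set.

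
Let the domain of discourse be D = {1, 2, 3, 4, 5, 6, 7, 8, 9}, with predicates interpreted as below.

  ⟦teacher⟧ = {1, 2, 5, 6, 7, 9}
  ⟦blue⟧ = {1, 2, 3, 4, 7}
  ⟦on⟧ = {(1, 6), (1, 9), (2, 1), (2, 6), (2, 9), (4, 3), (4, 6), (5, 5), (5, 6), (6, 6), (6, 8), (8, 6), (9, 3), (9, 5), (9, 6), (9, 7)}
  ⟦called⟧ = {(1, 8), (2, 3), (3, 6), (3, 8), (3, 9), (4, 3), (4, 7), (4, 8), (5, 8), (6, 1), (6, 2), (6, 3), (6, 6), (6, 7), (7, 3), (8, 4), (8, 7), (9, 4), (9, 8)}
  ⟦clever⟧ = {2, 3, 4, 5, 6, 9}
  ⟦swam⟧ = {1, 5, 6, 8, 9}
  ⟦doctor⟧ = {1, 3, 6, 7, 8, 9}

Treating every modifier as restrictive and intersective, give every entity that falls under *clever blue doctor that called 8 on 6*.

∅

⟦that called 8⟧ = {x : ⟨x, 8⟩ ∈ ⟦called⟧} = {1, 3, 4, 5, 9}
⟦on 6⟧ = {x : ⟨x, 6⟩ ∈ ⟦on⟧} = {1, 2, 4, 5, 6, 8, 9}
⟦doctor⟧ = {1, 3, 6, 7, 8, 9}
… ∩ ⟦that called 8⟧ = {1, 3, 6, 7, 8, 9} ∩ {1, 3, 4, 5, 9} = {1, 3, 9}
… ∩ ⟦on 6⟧ = {1, 3, 9} ∩ {1, 2, 4, 5, 6, 8, 9} = {1, 9}
… ∩ ⟦clever⟧ = {1, 9} ∩ {2, 3, 4, 5, 6, 9} = {9}
… ∩ ⟦blue⟧ = {9} ∩ {1, 2, 3, 4, 7} = ∅
So ⟦clever blue doctor that called 8 on 6⟧ = ∅.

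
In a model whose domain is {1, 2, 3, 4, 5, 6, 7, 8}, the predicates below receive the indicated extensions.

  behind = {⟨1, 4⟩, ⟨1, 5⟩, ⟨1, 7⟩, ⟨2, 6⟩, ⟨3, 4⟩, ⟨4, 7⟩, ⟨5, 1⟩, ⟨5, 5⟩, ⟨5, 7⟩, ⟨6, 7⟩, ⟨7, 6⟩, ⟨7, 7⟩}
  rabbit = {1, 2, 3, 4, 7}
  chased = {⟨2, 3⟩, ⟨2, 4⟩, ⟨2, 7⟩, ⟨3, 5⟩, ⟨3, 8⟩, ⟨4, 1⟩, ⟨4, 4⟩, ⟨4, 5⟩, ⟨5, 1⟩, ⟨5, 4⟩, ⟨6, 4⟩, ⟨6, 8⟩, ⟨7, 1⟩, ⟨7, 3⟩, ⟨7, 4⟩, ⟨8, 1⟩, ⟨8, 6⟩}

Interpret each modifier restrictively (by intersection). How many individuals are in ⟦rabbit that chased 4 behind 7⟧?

2

⟦that chased 4⟧ = {x : ⟨x, 4⟩ ∈ ⟦chased⟧} = {2, 4, 5, 6, 7}
⟦behind 7⟧ = {x : ⟨x, 7⟩ ∈ ⟦behind⟧} = {1, 4, 5, 6, 7}
⟦rabbit⟧ = {1, 2, 3, 4, 7}
… ∩ ⟦that chased 4⟧ = {1, 2, 3, 4, 7} ∩ {2, 4, 5, 6, 7} = {2, 4, 7}
… ∩ ⟦behind 7⟧ = {2, 4, 7} ∩ {1, 4, 5, 6, 7} = {4, 7}
⟦rabbit that chased 4 behind 7⟧ = {4, 7}, so the cardinality is 2.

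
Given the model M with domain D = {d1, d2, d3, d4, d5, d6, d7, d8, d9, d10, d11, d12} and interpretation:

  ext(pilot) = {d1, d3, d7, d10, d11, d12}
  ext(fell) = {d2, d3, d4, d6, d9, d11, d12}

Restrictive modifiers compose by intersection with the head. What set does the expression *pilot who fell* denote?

⟦who fell⟧ = ⟦fell⟧ = {d2, d3, d4, d6, d9, d11, d12}
⟦pilot⟧ = {d1, d3, d7, d10, d11, d12}
… ∩ ⟦who fell⟧ = {d1, d3, d7, d10, d11, d12} ∩ {d2, d3, d4, d6, d9, d11, d12} = {d3, d11, d12}
So ⟦pilot who fell⟧ = {d3, d11, d12}.

{d3, d11, d12}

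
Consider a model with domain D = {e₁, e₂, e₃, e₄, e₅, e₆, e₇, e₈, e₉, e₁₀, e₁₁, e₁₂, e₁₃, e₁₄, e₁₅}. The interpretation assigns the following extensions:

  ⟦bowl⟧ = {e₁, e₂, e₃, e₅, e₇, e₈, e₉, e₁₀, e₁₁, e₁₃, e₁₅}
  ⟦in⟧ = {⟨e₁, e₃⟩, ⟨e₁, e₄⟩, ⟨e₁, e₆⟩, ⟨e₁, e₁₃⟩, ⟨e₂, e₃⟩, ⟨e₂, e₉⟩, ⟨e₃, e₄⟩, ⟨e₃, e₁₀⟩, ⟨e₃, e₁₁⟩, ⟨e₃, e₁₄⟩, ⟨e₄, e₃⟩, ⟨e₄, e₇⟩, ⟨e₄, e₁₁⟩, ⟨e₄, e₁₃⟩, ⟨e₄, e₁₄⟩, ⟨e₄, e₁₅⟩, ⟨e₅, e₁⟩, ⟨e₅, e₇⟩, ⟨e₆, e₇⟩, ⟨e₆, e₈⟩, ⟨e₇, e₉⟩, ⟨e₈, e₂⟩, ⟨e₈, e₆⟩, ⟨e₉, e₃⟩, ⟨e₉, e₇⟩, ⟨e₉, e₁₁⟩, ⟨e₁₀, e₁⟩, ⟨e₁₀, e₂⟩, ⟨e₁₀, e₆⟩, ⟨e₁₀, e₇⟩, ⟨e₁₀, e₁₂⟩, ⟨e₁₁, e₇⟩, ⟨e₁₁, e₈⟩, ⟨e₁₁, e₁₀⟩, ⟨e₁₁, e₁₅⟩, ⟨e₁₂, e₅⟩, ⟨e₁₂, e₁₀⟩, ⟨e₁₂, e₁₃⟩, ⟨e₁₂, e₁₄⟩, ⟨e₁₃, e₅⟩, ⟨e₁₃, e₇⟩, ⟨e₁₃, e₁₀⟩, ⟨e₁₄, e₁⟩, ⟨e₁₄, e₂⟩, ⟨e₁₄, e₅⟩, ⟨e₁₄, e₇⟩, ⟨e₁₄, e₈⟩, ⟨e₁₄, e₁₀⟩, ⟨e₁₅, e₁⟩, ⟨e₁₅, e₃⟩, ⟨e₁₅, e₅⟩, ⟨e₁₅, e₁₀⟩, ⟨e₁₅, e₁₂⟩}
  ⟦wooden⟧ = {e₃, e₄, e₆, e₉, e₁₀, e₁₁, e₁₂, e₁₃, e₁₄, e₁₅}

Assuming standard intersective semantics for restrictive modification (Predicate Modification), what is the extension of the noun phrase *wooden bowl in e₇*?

⟦in e₇⟧ = {x : ⟨x, e₇⟩ ∈ ⟦in⟧} = {e₄, e₅, e₆, e₉, e₁₀, e₁₁, e₁₃, e₁₄}
⟦bowl⟧ = {e₁, e₂, e₃, e₅, e₇, e₈, e₉, e₁₀, e₁₁, e₁₃, e₁₅}
… ∩ ⟦in e₇⟧ = {e₁, e₂, e₃, e₅, e₇, e₈, e₉, e₁₀, e₁₁, e₁₃, e₁₅} ∩ {e₄, e₅, e₆, e₉, e₁₀, e₁₁, e₁₃, e₁₄} = {e₅, e₉, e₁₀, e₁₁, e₁₃}
… ∩ ⟦wooden⟧ = {e₅, e₉, e₁₀, e₁₁, e₁₃} ∩ {e₃, e₄, e₆, e₉, e₁₀, e₁₁, e₁₂, e₁₃, e₁₄, e₁₅} = {e₉, e₁₀, e₁₁, e₁₃}
So ⟦wooden bowl in e₇⟧ = {e₉, e₁₀, e₁₁, e₁₃}.

{e₉, e₁₀, e₁₁, e₁₃}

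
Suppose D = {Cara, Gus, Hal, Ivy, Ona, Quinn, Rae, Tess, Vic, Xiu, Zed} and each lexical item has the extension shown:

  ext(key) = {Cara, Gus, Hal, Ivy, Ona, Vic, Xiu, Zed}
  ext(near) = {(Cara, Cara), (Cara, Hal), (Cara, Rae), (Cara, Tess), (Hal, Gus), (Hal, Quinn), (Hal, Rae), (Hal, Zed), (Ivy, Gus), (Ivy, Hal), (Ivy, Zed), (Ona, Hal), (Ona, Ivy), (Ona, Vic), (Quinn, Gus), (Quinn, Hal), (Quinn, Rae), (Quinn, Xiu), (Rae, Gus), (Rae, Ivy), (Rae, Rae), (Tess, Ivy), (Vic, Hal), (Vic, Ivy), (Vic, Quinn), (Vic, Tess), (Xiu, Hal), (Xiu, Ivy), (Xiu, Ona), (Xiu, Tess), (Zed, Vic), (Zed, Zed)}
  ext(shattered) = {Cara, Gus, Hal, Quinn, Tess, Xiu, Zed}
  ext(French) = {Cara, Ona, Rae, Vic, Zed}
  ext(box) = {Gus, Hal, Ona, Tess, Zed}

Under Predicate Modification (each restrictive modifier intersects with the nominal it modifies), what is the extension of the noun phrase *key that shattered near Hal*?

⟦that shattered⟧ = ⟦shattered⟧ = {Cara, Gus, Hal, Quinn, Tess, Xiu, Zed}
⟦near Hal⟧ = {x : ⟨x, Hal⟩ ∈ ⟦near⟧} = {Cara, Ivy, Ona, Quinn, Vic, Xiu}
⟦key⟧ = {Cara, Gus, Hal, Ivy, Ona, Vic, Xiu, Zed}
… ∩ ⟦that shattered⟧ = {Cara, Gus, Hal, Ivy, Ona, Vic, Xiu, Zed} ∩ {Cara, Gus, Hal, Quinn, Tess, Xiu, Zed} = {Cara, Gus, Hal, Xiu, Zed}
… ∩ ⟦near Hal⟧ = {Cara, Gus, Hal, Xiu, Zed} ∩ {Cara, Ivy, Ona, Quinn, Vic, Xiu} = {Cara, Xiu}
So ⟦key that shattered near Hal⟧ = {Cara, Xiu}.

{Cara, Xiu}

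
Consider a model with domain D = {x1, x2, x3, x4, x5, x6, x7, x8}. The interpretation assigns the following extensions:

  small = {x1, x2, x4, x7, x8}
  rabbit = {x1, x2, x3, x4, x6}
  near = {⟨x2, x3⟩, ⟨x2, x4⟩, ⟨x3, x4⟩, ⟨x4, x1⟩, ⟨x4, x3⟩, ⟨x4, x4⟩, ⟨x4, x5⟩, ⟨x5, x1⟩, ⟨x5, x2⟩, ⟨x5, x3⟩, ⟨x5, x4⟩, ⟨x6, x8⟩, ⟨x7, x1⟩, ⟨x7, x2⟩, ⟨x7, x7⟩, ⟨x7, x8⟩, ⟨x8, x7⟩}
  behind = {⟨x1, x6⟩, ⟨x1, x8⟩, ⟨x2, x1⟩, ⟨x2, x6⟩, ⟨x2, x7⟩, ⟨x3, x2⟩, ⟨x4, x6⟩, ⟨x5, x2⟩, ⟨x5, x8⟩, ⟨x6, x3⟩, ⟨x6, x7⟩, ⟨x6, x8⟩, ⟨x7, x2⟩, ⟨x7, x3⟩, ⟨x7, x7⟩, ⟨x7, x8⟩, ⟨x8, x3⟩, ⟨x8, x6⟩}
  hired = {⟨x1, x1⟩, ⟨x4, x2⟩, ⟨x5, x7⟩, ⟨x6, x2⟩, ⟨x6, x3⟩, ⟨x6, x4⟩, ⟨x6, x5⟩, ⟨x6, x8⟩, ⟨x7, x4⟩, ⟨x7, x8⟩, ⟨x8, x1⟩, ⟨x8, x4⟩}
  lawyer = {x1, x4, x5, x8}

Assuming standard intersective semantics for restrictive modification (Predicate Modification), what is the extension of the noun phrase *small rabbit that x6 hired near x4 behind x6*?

⟦that x6 hired⟧ = {x : ⟨x6, x⟩ ∈ ⟦hired⟧} = {x2, x3, x4, x5, x8}
⟦near x4⟧ = {x : ⟨x, x4⟩ ∈ ⟦near⟧} = {x2, x3, x4, x5}
⟦behind x6⟧ = {x : ⟨x, x6⟩ ∈ ⟦behind⟧} = {x1, x2, x4, x8}
⟦rabbit⟧ = {x1, x2, x3, x4, x6}
… ∩ ⟦that x6 hired⟧ = {x1, x2, x3, x4, x6} ∩ {x2, x3, x4, x5, x8} = {x2, x3, x4}
… ∩ ⟦near x4⟧ = {x2, x3, x4} ∩ {x2, x3, x4, x5} = {x2, x3, x4}
… ∩ ⟦behind x6⟧ = {x2, x3, x4} ∩ {x1, x2, x4, x8} = {x2, x4}
… ∩ ⟦small⟧ = {x2, x4} ∩ {x1, x2, x4, x7, x8} = {x2, x4}
So ⟦small rabbit that x6 hired near x4 behind x6⟧ = {x2, x4}.

{x2, x4}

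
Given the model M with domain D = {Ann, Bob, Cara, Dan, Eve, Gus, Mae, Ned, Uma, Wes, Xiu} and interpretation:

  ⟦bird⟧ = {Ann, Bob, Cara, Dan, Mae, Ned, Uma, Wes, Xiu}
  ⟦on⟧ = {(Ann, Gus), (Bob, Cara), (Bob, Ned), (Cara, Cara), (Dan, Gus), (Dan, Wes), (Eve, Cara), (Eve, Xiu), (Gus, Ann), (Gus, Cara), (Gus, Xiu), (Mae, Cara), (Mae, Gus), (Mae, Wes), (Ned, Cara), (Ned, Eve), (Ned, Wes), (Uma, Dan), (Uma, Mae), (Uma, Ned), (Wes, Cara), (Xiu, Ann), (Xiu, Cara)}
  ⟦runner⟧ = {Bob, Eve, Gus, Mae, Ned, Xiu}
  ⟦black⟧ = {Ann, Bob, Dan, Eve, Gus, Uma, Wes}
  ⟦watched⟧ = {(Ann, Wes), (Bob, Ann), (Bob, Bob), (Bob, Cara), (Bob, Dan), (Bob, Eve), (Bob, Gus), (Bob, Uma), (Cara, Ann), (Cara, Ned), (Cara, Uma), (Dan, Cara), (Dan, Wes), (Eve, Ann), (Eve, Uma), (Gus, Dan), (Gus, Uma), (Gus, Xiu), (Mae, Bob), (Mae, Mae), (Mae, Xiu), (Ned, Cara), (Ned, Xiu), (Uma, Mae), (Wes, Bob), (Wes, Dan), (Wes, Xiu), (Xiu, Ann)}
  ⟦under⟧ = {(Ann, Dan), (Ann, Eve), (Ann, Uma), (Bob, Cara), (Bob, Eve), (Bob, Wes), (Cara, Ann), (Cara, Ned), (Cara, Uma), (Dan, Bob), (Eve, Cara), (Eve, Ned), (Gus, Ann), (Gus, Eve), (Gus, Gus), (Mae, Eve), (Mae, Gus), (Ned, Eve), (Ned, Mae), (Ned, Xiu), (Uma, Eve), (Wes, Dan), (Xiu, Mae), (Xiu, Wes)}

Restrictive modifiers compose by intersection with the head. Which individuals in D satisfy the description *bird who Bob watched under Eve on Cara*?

{Bob}

⟦who Bob watched⟧ = {x : ⟨Bob, x⟩ ∈ ⟦watched⟧} = {Ann, Bob, Cara, Dan, Eve, Gus, Uma}
⟦under Eve⟧ = {x : ⟨x, Eve⟩ ∈ ⟦under⟧} = {Ann, Bob, Gus, Mae, Ned, Uma}
⟦on Cara⟧ = {x : ⟨x, Cara⟩ ∈ ⟦on⟧} = {Bob, Cara, Eve, Gus, Mae, Ned, Wes, Xiu}
⟦bird⟧ = {Ann, Bob, Cara, Dan, Mae, Ned, Uma, Wes, Xiu}
… ∩ ⟦who Bob watched⟧ = {Ann, Bob, Cara, Dan, Mae, Ned, Uma, Wes, Xiu} ∩ {Ann, Bob, Cara, Dan, Eve, Gus, Uma} = {Ann, Bob, Cara, Dan, Uma}
… ∩ ⟦under Eve⟧ = {Ann, Bob, Cara, Dan, Uma} ∩ {Ann, Bob, Gus, Mae, Ned, Uma} = {Ann, Bob, Uma}
… ∩ ⟦on Cara⟧ = {Ann, Bob, Uma} ∩ {Bob, Cara, Eve, Gus, Mae, Ned, Wes, Xiu} = {Bob}
So ⟦bird who Bob watched under Eve on Cara⟧ = {Bob}.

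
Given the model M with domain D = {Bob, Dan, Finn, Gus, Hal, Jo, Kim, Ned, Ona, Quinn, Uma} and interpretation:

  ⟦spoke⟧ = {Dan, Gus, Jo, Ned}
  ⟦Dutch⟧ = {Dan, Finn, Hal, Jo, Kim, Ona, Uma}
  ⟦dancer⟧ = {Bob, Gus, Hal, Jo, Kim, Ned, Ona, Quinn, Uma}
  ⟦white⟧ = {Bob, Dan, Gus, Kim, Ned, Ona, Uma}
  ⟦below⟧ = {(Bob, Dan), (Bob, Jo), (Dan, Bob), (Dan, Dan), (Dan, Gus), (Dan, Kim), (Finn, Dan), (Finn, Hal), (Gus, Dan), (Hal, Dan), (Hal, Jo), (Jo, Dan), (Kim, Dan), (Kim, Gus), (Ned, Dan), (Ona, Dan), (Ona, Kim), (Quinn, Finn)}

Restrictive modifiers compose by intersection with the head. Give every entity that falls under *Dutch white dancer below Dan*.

{Kim, Ona}

⟦below Dan⟧ = {x : ⟨x, Dan⟩ ∈ ⟦below⟧} = {Bob, Dan, Finn, Gus, Hal, Jo, Kim, Ned, Ona}
⟦dancer⟧ = {Bob, Gus, Hal, Jo, Kim, Ned, Ona, Quinn, Uma}
… ∩ ⟦below Dan⟧ = {Bob, Gus, Hal, Jo, Kim, Ned, Ona, Quinn, Uma} ∩ {Bob, Dan, Finn, Gus, Hal, Jo, Kim, Ned, Ona} = {Bob, Gus, Hal, Jo, Kim, Ned, Ona}
… ∩ ⟦Dutch⟧ = {Bob, Gus, Hal, Jo, Kim, Ned, Ona} ∩ {Dan, Finn, Hal, Jo, Kim, Ona, Uma} = {Hal, Jo, Kim, Ona}
… ∩ ⟦white⟧ = {Hal, Jo, Kim, Ona} ∩ {Bob, Dan, Gus, Kim, Ned, Ona, Uma} = {Kim, Ona}
So ⟦Dutch white dancer below Dan⟧ = {Kim, Ona}.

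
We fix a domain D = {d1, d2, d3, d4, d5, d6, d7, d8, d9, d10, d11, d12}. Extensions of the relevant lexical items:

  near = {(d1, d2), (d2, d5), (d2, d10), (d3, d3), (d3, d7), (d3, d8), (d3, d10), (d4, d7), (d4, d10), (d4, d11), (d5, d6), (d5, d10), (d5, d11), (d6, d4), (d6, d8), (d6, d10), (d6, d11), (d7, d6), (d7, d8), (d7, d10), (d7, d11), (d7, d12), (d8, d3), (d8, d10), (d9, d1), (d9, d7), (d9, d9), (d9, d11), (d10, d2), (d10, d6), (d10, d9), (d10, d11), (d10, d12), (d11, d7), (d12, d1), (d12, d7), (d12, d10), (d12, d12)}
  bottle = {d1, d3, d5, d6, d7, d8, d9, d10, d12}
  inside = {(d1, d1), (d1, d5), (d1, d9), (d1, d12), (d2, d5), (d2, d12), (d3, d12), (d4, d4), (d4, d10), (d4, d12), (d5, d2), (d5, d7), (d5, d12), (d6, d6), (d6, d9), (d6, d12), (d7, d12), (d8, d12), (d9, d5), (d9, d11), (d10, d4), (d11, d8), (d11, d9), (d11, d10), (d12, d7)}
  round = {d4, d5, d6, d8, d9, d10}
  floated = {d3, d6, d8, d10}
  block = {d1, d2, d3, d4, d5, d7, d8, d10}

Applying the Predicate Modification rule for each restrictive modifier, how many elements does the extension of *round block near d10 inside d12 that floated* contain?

⟦near d10⟧ = {x : ⟨x, d10⟩ ∈ ⟦near⟧} = {d2, d3, d4, d5, d6, d7, d8, d12}
⟦inside d12⟧ = {x : ⟨x, d12⟩ ∈ ⟦inside⟧} = {d1, d2, d3, d4, d5, d6, d7, d8}
⟦that floated⟧ = ⟦floated⟧ = {d3, d6, d8, d10}
⟦block⟧ = {d1, d2, d3, d4, d5, d7, d8, d10}
… ∩ ⟦near d10⟧ = {d1, d2, d3, d4, d5, d7, d8, d10} ∩ {d2, d3, d4, d5, d6, d7, d8, d12} = {d2, d3, d4, d5, d7, d8}
… ∩ ⟦inside d12⟧ = {d2, d3, d4, d5, d7, d8} ∩ {d1, d2, d3, d4, d5, d6, d7, d8} = {d2, d3, d4, d5, d7, d8}
… ∩ ⟦that floated⟧ = {d2, d3, d4, d5, d7, d8} ∩ {d3, d6, d8, d10} = {d3, d8}
… ∩ ⟦round⟧ = {d3, d8} ∩ {d4, d5, d6, d8, d9, d10} = {d8}
⟦round block near d10 inside d12 that floated⟧ = {d8}, so the cardinality is 1.

1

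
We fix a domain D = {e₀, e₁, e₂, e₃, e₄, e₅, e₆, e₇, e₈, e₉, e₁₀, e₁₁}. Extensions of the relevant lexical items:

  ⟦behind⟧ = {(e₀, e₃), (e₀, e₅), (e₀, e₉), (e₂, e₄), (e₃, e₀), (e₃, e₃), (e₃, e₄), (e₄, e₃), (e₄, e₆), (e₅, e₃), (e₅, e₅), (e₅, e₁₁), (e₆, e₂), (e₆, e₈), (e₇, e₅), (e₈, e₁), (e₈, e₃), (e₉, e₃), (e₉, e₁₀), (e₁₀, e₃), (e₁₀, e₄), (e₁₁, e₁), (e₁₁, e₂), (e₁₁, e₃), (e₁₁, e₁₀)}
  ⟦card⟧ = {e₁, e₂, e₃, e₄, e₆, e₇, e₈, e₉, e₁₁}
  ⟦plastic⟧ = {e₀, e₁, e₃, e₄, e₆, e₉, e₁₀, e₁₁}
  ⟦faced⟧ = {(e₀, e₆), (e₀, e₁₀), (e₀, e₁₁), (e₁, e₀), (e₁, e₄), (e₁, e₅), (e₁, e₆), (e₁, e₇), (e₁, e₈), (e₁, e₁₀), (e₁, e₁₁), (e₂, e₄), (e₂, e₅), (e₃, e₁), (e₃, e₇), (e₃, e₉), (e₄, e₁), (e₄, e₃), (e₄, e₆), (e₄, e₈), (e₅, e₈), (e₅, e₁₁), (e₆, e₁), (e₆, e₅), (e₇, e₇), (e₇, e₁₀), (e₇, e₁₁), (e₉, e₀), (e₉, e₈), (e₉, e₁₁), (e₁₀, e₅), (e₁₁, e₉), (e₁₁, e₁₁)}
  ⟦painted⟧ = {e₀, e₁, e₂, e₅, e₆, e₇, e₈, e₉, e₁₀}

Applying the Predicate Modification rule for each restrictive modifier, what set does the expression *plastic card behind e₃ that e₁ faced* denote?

⟦behind e₃⟧ = {x : ⟨x, e₃⟩ ∈ ⟦behind⟧} = {e₀, e₃, e₄, e₅, e₈, e₉, e₁₀, e₁₁}
⟦that e₁ faced⟧ = {x : ⟨e₁, x⟩ ∈ ⟦faced⟧} = {e₀, e₄, e₅, e₆, e₇, e₈, e₁₀, e₁₁}
⟦card⟧ = {e₁, e₂, e₃, e₄, e₆, e₇, e₈, e₉, e₁₁}
… ∩ ⟦behind e₃⟧ = {e₁, e₂, e₃, e₄, e₆, e₇, e₈, e₉, e₁₁} ∩ {e₀, e₃, e₄, e₅, e₈, e₉, e₁₀, e₁₁} = {e₃, e₄, e₈, e₉, e₁₁}
… ∩ ⟦that e₁ faced⟧ = {e₃, e₄, e₈, e₉, e₁₁} ∩ {e₀, e₄, e₅, e₆, e₇, e₈, e₁₀, e₁₁} = {e₄, e₈, e₁₁}
… ∩ ⟦plastic⟧ = {e₄, e₈, e₁₁} ∩ {e₀, e₁, e₃, e₄, e₆, e₉, e₁₀, e₁₁} = {e₄, e₁₁}
So ⟦plastic card behind e₃ that e₁ faced⟧ = {e₄, e₁₁}.

{e₄, e₁₁}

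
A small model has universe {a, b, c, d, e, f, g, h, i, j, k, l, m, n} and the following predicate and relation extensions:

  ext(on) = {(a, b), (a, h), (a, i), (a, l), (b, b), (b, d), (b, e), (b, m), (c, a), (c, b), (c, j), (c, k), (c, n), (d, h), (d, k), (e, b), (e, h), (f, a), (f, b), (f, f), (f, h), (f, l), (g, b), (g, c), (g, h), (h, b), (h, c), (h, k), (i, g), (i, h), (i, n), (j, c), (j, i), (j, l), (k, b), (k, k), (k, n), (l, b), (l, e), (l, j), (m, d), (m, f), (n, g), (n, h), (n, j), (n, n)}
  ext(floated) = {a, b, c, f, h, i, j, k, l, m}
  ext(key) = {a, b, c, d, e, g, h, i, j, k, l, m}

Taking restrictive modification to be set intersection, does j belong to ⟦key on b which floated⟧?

⟦on b⟧ = {x : ⟨x, b⟩ ∈ ⟦on⟧} = {a, b, c, e, f, g, h, k, l}
⟦which floated⟧ = ⟦floated⟧ = {a, b, c, f, h, i, j, k, l, m}
⟦key⟧ = {a, b, c, d, e, g, h, i, j, k, l, m}
… ∩ ⟦on b⟧ = {a, b, c, d, e, g, h, i, j, k, l, m} ∩ {a, b, c, e, f, g, h, k, l} = {a, b, c, e, g, h, k, l}
… ∩ ⟦which floated⟧ = {a, b, c, e, g, h, k, l} ∩ {a, b, c, f, h, i, j, k, l, m} = {a, b, c, h, k, l}
⟦key on b which floated⟧ = {a, b, c, h, k, l}; j ∉ this set.

no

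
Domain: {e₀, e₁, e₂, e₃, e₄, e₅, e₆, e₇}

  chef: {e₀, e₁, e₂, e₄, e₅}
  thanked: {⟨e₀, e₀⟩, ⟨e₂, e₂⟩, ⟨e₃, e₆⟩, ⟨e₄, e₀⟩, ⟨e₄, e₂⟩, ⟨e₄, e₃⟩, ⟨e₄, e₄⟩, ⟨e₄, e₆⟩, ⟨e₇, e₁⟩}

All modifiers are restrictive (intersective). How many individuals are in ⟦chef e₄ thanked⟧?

⟦e₄ thanked⟧ = {x : ⟨e₄, x⟩ ∈ ⟦thanked⟧} = {e₀, e₂, e₃, e₄, e₆}
⟦chef⟧ = {e₀, e₁, e₂, e₄, e₅}
… ∩ ⟦e₄ thanked⟧ = {e₀, e₁, e₂, e₄, e₅} ∩ {e₀, e₂, e₃, e₄, e₆} = {e₀, e₂, e₄}
⟦chef e₄ thanked⟧ = {e₀, e₂, e₄}, so the cardinality is 3.

3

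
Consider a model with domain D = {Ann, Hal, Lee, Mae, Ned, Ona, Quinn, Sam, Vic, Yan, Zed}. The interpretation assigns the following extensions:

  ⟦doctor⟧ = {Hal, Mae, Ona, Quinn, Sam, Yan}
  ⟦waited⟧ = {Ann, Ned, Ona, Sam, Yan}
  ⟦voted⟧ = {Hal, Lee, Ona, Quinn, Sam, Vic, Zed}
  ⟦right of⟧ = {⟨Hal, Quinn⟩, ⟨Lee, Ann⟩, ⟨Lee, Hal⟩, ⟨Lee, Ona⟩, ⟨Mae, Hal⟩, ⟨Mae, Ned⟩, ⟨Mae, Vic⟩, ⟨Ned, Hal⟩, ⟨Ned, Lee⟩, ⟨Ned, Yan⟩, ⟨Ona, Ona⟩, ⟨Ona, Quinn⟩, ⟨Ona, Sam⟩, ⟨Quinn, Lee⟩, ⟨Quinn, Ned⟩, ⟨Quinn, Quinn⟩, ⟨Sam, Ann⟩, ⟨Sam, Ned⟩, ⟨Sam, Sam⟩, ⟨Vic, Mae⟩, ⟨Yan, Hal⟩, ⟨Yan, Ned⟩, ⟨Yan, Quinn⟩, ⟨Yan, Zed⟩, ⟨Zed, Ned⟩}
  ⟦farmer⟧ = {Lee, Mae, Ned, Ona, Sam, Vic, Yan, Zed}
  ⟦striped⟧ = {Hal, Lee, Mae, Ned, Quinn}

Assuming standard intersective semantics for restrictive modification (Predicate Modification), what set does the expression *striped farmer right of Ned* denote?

{Mae}

⟦right of Ned⟧ = {x : ⟨x, Ned⟩ ∈ ⟦right of⟧} = {Mae, Quinn, Sam, Yan, Zed}
⟦farmer⟧ = {Lee, Mae, Ned, Ona, Sam, Vic, Yan, Zed}
… ∩ ⟦right of Ned⟧ = {Lee, Mae, Ned, Ona, Sam, Vic, Yan, Zed} ∩ {Mae, Quinn, Sam, Yan, Zed} = {Mae, Sam, Yan, Zed}
… ∩ ⟦striped⟧ = {Mae, Sam, Yan, Zed} ∩ {Hal, Lee, Mae, Ned, Quinn} = {Mae}
So ⟦striped farmer right of Ned⟧ = {Mae}.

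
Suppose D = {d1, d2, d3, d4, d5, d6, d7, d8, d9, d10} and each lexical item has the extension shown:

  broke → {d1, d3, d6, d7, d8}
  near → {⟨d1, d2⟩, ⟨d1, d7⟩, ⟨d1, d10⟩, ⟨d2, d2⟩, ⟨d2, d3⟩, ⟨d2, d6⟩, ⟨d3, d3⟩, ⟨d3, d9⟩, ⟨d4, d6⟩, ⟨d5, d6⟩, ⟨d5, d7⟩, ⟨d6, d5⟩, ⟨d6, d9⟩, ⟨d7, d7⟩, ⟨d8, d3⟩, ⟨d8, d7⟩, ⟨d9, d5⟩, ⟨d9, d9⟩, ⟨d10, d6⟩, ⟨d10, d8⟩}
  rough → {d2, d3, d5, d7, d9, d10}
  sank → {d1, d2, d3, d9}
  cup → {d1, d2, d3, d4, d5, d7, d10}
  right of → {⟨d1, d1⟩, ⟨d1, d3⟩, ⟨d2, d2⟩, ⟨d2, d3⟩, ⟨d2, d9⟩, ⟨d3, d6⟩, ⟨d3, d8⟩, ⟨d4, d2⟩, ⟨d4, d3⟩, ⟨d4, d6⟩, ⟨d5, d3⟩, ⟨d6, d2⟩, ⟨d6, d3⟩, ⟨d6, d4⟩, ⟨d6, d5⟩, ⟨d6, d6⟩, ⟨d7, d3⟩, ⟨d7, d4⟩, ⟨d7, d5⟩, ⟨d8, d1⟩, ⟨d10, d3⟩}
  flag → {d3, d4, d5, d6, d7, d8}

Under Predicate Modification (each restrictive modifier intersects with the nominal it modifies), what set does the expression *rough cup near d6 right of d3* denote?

{d2, d5, d10}

⟦near d6⟧ = {x : ⟨x, d6⟩ ∈ ⟦near⟧} = {d2, d4, d5, d10}
⟦right of d3⟧ = {x : ⟨x, d3⟩ ∈ ⟦right of⟧} = {d1, d2, d4, d5, d6, d7, d10}
⟦cup⟧ = {d1, d2, d3, d4, d5, d7, d10}
… ∩ ⟦near d6⟧ = {d1, d2, d3, d4, d5, d7, d10} ∩ {d2, d4, d5, d10} = {d2, d4, d5, d10}
… ∩ ⟦right of d3⟧ = {d2, d4, d5, d10} ∩ {d1, d2, d4, d5, d6, d7, d10} = {d2, d4, d5, d10}
… ∩ ⟦rough⟧ = {d2, d4, d5, d10} ∩ {d2, d3, d5, d7, d9, d10} = {d2, d5, d10}
So ⟦rough cup near d6 right of d3⟧ = {d2, d5, d10}.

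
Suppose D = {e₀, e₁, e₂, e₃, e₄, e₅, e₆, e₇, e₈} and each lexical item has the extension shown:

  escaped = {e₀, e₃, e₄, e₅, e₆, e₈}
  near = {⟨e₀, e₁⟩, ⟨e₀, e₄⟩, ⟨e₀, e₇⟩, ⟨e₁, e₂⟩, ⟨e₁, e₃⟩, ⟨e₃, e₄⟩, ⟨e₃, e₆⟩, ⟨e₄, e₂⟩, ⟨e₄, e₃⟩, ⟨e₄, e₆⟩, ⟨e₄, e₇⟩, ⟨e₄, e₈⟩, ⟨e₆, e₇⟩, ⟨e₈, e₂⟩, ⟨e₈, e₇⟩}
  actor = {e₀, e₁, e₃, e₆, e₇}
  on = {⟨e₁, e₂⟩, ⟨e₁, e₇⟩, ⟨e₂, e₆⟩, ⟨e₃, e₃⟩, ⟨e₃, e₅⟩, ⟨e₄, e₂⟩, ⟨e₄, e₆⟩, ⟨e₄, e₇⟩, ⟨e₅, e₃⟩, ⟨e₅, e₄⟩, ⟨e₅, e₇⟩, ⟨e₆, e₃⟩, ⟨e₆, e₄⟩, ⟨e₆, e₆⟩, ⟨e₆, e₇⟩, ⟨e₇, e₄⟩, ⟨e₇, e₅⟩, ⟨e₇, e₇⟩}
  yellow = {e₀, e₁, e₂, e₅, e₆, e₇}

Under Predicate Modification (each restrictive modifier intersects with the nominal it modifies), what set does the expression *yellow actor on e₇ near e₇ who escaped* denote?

⟦on e₇⟧ = {x : ⟨x, e₇⟩ ∈ ⟦on⟧} = {e₁, e₄, e₅, e₆, e₇}
⟦near e₇⟧ = {x : ⟨x, e₇⟩ ∈ ⟦near⟧} = {e₀, e₄, e₆, e₈}
⟦who escaped⟧ = ⟦escaped⟧ = {e₀, e₃, e₄, e₅, e₆, e₈}
⟦actor⟧ = {e₀, e₁, e₃, e₆, e₇}
… ∩ ⟦on e₇⟧ = {e₀, e₁, e₃, e₆, e₇} ∩ {e₁, e₄, e₅, e₆, e₇} = {e₁, e₆, e₇}
… ∩ ⟦near e₇⟧ = {e₁, e₆, e₇} ∩ {e₀, e₄, e₆, e₈} = {e₆}
… ∩ ⟦who escaped⟧ = {e₆} ∩ {e₀, e₃, e₄, e₅, e₆, e₈} = {e₆}
… ∩ ⟦yellow⟧ = {e₆} ∩ {e₀, e₁, e₂, e₅, e₆, e₇} = {e₆}
So ⟦yellow actor on e₇ near e₇ who escaped⟧ = {e₆}.

{e₆}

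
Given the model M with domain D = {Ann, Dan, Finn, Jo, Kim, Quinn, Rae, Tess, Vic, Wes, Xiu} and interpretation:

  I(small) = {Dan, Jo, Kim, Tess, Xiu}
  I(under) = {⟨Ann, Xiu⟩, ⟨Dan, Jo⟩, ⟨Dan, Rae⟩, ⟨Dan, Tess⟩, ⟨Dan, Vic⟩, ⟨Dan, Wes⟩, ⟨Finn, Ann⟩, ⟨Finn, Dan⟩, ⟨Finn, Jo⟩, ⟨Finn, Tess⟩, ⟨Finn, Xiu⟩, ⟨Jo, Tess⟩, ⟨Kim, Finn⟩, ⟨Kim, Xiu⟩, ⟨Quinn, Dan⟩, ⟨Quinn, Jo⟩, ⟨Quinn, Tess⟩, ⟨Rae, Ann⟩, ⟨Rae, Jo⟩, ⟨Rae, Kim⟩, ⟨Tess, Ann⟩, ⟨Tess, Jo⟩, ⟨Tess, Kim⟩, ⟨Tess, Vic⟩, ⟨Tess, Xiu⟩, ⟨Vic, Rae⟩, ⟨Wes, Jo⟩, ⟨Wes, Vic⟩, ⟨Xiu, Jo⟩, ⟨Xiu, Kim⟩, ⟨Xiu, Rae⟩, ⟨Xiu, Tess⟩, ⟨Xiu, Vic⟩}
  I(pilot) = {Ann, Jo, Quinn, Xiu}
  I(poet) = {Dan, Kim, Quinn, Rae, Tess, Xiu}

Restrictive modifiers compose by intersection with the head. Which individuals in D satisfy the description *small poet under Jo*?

{Dan, Tess, Xiu}

⟦under Jo⟧ = {x : ⟨x, Jo⟩ ∈ ⟦under⟧} = {Dan, Finn, Quinn, Rae, Tess, Wes, Xiu}
⟦poet⟧ = {Dan, Kim, Quinn, Rae, Tess, Xiu}
… ∩ ⟦under Jo⟧ = {Dan, Kim, Quinn, Rae, Tess, Xiu} ∩ {Dan, Finn, Quinn, Rae, Tess, Wes, Xiu} = {Dan, Quinn, Rae, Tess, Xiu}
… ∩ ⟦small⟧ = {Dan, Quinn, Rae, Tess, Xiu} ∩ {Dan, Jo, Kim, Tess, Xiu} = {Dan, Tess, Xiu}
So ⟦small poet under Jo⟧ = {Dan, Tess, Xiu}.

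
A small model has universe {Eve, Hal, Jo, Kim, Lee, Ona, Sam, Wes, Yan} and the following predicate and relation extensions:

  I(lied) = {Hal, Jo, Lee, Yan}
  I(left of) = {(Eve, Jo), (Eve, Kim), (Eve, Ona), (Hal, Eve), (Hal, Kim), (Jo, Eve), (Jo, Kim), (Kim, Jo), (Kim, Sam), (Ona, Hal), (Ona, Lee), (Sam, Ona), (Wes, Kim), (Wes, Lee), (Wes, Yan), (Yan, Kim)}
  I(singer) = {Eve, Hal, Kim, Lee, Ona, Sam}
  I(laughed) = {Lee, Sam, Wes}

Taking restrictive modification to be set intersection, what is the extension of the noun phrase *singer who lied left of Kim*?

⟦who lied⟧ = ⟦lied⟧ = {Hal, Jo, Lee, Yan}
⟦left of Kim⟧ = {x : ⟨x, Kim⟩ ∈ ⟦left of⟧} = {Eve, Hal, Jo, Wes, Yan}
⟦singer⟧ = {Eve, Hal, Kim, Lee, Ona, Sam}
… ∩ ⟦who lied⟧ = {Eve, Hal, Kim, Lee, Ona, Sam} ∩ {Hal, Jo, Lee, Yan} = {Hal, Lee}
… ∩ ⟦left of Kim⟧ = {Hal, Lee} ∩ {Eve, Hal, Jo, Wes, Yan} = {Hal}
So ⟦singer who lied left of Kim⟧ = {Hal}.

{Hal}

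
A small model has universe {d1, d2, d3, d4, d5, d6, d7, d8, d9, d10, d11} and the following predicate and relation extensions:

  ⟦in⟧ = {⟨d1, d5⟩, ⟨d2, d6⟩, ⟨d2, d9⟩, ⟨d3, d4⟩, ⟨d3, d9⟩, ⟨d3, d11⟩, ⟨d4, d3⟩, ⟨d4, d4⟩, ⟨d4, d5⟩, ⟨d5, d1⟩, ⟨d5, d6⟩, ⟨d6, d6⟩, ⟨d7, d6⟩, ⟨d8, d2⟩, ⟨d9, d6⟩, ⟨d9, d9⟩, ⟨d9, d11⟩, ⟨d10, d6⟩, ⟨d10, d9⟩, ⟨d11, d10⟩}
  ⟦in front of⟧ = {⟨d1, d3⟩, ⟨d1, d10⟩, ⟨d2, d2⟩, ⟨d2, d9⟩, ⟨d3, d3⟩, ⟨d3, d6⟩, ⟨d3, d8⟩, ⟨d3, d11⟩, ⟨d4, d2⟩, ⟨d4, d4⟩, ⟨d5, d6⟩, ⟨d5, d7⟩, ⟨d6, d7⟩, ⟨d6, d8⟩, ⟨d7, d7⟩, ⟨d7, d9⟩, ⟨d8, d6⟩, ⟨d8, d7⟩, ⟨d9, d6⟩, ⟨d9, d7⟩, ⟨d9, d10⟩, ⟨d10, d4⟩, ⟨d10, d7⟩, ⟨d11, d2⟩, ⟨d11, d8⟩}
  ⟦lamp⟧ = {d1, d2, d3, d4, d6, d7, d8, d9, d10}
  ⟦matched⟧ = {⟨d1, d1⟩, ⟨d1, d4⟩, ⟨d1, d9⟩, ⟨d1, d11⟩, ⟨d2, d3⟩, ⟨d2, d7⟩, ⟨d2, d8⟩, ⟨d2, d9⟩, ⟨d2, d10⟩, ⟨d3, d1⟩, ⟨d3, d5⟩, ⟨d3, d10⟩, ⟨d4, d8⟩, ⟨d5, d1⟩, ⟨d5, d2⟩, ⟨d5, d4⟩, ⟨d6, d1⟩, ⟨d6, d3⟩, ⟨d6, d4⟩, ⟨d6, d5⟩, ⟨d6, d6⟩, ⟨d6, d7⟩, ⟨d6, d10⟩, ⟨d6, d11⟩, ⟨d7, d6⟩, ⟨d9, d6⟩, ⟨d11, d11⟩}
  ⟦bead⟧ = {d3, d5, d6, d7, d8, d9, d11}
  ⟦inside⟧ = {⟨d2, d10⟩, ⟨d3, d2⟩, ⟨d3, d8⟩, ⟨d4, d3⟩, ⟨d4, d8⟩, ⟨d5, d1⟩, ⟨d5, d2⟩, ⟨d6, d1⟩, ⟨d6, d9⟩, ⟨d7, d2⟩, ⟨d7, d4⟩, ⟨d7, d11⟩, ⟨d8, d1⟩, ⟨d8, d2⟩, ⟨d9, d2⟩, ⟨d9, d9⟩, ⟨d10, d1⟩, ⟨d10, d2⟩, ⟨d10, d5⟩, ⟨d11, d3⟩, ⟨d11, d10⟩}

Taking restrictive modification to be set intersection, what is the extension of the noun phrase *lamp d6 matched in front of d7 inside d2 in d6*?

{d7, d10}

⟦d6 matched⟧ = {x : ⟨d6, x⟩ ∈ ⟦matched⟧} = {d1, d3, d4, d5, d6, d7, d10, d11}
⟦in front of d7⟧ = {x : ⟨x, d7⟩ ∈ ⟦in front of⟧} = {d5, d6, d7, d8, d9, d10}
⟦inside d2⟧ = {x : ⟨x, d2⟩ ∈ ⟦inside⟧} = {d3, d5, d7, d8, d9, d10}
⟦in d6⟧ = {x : ⟨x, d6⟩ ∈ ⟦in⟧} = {d2, d5, d6, d7, d9, d10}
⟦lamp⟧ = {d1, d2, d3, d4, d6, d7, d8, d9, d10}
… ∩ ⟦d6 matched⟧ = {d1, d2, d3, d4, d6, d7, d8, d9, d10} ∩ {d1, d3, d4, d5, d6, d7, d10, d11} = {d1, d3, d4, d6, d7, d10}
… ∩ ⟦in front of d7⟧ = {d1, d3, d4, d6, d7, d10} ∩ {d5, d6, d7, d8, d9, d10} = {d6, d7, d10}
… ∩ ⟦inside d2⟧ = {d6, d7, d10} ∩ {d3, d5, d7, d8, d9, d10} = {d7, d10}
… ∩ ⟦in d6⟧ = {d7, d10} ∩ {d2, d5, d6, d7, d9, d10} = {d7, d10}
So ⟦lamp d6 matched in front of d7 inside d2 in d6⟧ = {d7, d10}.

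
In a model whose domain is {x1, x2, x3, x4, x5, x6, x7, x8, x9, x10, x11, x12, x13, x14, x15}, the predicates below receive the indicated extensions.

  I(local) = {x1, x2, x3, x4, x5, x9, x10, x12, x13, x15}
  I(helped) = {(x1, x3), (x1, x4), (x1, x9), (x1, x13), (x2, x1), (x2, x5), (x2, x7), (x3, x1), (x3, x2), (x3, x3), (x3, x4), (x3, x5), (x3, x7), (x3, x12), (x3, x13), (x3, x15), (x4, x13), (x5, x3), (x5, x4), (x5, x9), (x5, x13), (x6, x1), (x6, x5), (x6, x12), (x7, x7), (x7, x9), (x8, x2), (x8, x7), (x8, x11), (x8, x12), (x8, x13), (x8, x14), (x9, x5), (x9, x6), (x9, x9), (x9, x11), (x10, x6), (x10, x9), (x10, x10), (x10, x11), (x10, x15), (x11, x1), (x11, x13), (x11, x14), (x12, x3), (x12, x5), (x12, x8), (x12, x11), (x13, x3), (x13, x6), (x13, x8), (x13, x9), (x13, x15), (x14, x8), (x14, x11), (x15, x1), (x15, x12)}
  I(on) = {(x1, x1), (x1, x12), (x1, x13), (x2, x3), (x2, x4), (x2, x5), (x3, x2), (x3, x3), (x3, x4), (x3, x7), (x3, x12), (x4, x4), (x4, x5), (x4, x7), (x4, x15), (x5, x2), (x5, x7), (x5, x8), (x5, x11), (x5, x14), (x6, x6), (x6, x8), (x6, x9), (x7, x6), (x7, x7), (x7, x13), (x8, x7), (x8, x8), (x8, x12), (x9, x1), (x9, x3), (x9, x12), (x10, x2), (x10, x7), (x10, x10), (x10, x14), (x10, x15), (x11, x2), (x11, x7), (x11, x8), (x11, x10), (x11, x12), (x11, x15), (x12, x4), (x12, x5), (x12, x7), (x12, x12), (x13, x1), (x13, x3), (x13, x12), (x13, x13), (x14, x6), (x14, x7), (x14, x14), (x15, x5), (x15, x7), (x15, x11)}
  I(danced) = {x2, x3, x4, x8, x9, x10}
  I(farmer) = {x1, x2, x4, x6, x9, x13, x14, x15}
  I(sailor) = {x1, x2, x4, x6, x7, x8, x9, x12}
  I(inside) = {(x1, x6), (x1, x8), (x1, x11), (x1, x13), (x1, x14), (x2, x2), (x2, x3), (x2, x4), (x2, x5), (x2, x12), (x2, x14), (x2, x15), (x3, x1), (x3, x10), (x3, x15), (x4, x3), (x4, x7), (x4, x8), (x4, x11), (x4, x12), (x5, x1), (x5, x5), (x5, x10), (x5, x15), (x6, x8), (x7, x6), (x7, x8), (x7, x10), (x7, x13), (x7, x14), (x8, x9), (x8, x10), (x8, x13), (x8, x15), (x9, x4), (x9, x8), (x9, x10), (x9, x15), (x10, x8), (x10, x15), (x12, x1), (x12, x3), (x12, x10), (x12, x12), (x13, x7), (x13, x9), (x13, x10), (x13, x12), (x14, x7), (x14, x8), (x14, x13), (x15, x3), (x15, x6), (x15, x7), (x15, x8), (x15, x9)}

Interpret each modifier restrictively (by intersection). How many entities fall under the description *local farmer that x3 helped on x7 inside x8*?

⟦that x3 helped⟧ = {x : ⟨x3, x⟩ ∈ ⟦helped⟧} = {x1, x2, x3, x4, x5, x7, x12, x13, x15}
⟦on x7⟧ = {x : ⟨x, x7⟩ ∈ ⟦on⟧} = {x3, x4, x5, x7, x8, x10, x11, x12, x14, x15}
⟦inside x8⟧ = {x : ⟨x, x8⟩ ∈ ⟦inside⟧} = {x1, x4, x6, x7, x9, x10, x14, x15}
⟦farmer⟧ = {x1, x2, x4, x6, x9, x13, x14, x15}
… ∩ ⟦that x3 helped⟧ = {x1, x2, x4, x6, x9, x13, x14, x15} ∩ {x1, x2, x3, x4, x5, x7, x12, x13, x15} = {x1, x2, x4, x13, x15}
… ∩ ⟦on x7⟧ = {x1, x2, x4, x13, x15} ∩ {x3, x4, x5, x7, x8, x10, x11, x12, x14, x15} = {x4, x15}
… ∩ ⟦inside x8⟧ = {x4, x15} ∩ {x1, x4, x6, x7, x9, x10, x14, x15} = {x4, x15}
… ∩ ⟦local⟧ = {x4, x15} ∩ {x1, x2, x3, x4, x5, x9, x10, x12, x13, x15} = {x4, x15}
⟦local farmer that x3 helped on x7 inside x8⟧ = {x4, x15}, so the cardinality is 2.

2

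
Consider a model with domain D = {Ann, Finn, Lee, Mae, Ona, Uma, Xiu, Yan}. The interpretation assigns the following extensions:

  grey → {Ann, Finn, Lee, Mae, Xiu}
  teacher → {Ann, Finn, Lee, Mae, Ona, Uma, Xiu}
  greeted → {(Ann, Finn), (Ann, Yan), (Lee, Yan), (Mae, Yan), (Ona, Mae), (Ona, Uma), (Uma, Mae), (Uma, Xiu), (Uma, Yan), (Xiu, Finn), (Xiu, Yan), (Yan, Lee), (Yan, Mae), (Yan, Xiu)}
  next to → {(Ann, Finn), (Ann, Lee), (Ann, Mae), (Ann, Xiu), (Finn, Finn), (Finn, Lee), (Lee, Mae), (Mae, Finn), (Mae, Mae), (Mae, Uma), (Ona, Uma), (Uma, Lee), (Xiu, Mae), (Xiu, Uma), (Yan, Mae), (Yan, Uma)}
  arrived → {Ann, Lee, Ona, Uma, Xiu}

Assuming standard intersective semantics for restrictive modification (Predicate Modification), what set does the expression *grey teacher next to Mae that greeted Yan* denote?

⟦next to Mae⟧ = {x : ⟨x, Mae⟩ ∈ ⟦next to⟧} = {Ann, Lee, Mae, Xiu, Yan}
⟦that greeted Yan⟧ = {x : ⟨x, Yan⟩ ∈ ⟦greeted⟧} = {Ann, Lee, Mae, Uma, Xiu}
⟦teacher⟧ = {Ann, Finn, Lee, Mae, Ona, Uma, Xiu}
… ∩ ⟦next to Mae⟧ = {Ann, Finn, Lee, Mae, Ona, Uma, Xiu} ∩ {Ann, Lee, Mae, Xiu, Yan} = {Ann, Lee, Mae, Xiu}
… ∩ ⟦that greeted Yan⟧ = {Ann, Lee, Mae, Xiu} ∩ {Ann, Lee, Mae, Uma, Xiu} = {Ann, Lee, Mae, Xiu}
… ∩ ⟦grey⟧ = {Ann, Lee, Mae, Xiu} ∩ {Ann, Finn, Lee, Mae, Xiu} = {Ann, Lee, Mae, Xiu}
So ⟦grey teacher next to Mae that greeted Yan⟧ = {Ann, Lee, Mae, Xiu}.

{Ann, Lee, Mae, Xiu}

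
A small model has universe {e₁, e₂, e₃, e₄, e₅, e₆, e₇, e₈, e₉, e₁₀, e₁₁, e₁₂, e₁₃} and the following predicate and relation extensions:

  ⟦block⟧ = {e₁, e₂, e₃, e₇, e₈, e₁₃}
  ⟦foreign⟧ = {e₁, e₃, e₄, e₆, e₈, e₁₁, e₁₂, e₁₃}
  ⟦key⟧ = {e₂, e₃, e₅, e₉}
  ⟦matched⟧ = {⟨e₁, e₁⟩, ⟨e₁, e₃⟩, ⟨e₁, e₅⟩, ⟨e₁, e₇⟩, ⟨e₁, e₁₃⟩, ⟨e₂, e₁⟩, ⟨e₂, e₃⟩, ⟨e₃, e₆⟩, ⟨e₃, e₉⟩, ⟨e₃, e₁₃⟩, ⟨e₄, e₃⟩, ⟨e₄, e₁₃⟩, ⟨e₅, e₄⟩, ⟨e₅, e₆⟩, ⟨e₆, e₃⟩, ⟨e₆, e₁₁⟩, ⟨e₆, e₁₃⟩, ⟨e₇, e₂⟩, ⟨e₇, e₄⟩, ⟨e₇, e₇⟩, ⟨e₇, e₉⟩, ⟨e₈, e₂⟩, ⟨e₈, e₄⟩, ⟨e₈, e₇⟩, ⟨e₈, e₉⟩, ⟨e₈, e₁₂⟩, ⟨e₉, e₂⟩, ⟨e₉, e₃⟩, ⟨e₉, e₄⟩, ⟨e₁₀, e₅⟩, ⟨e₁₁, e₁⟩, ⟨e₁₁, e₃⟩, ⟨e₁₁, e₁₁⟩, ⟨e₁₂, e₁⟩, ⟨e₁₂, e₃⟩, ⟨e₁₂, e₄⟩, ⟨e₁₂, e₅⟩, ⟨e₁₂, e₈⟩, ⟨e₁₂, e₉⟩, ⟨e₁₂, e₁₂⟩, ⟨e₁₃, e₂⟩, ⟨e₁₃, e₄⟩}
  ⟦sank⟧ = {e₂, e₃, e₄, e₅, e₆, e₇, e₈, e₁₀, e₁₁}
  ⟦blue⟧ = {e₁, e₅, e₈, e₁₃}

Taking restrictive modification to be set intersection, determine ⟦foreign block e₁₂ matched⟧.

⟦e₁₂ matched⟧ = {x : ⟨e₁₂, x⟩ ∈ ⟦matched⟧} = {e₁, e₃, e₄, e₅, e₈, e₉, e₁₂}
⟦block⟧ = {e₁, e₂, e₃, e₇, e₈, e₁₃}
… ∩ ⟦e₁₂ matched⟧ = {e₁, e₂, e₃, e₇, e₈, e₁₃} ∩ {e₁, e₃, e₄, e₅, e₈, e₉, e₁₂} = {e₁, e₃, e₈}
… ∩ ⟦foreign⟧ = {e₁, e₃, e₈} ∩ {e₁, e₃, e₄, e₆, e₈, e₁₁, e₁₂, e₁₃} = {e₁, e₃, e₈}
So ⟦foreign block e₁₂ matched⟧ = {e₁, e₃, e₈}.

{e₁, e₃, e₈}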